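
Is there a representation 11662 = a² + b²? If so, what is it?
Not possible

Factorization: 11662 = 2 × 7^3 × 17
By Fermat: n is sum of two squares iff every prime p ≡ 3 (mod 4) appears to even power.
Prime(s) ≡ 3 (mod 4) with odd exponent: [(7, 3)]
Therefore 11662 cannot be expressed as a² + b².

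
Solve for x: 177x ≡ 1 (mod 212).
109

gcd(177, 212) = 1, so the inverse exists.
Extended Euclidean algorithm on (212, 177):
212 = 1 × 177 + 35  ⟹  35 = (1)·212 + (-1)·177
177 = 5 × 35 + 2  ⟹  2 = (-5)·212 + (6)·177
35 = 17 × 2 + 1  ⟹  1 = (86)·212 + (-103)·177
So (-103)·177 ≡ 1 (mod 212), i.e. 177^(-1) ≡ -103 ≡ 109 (mod 212).
Check: 177 × 109 = 19293 ≡ 1 (mod 212)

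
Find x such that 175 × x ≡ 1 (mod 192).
79

gcd(175, 192) = 1, so the inverse exists.
Extended Euclidean algorithm on (192, 175):
192 = 1 × 175 + 17  ⟹  17 = (1)·192 + (-1)·175
175 = 10 × 17 + 5  ⟹  5 = (-10)·192 + (11)·175
17 = 3 × 5 + 2  ⟹  2 = (31)·192 + (-34)·175
5 = 2 × 2 + 1  ⟹  1 = (-72)·192 + (79)·175
So (79)·175 ≡ 1 (mod 192), i.e. 175^(-1) ≡ 79 (mod 192).
Check: 175 × 79 = 13825 ≡ 1 (mod 192)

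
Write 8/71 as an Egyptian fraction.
1/9 + 1/639

Greedy algorithm:
8/71: ceiling(71/8) = 9, use 1/9
1/639: ceiling(639/1) = 639, use 1/639
Result: 8/71 = 1/9 + 1/639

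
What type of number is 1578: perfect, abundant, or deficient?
abundant

Proper divisors of 1578: sum = 1 + 2 + 3 + 6 + 263 + 526 + 789 = 1590
Since 1590 > 1578, 1578 is abundant.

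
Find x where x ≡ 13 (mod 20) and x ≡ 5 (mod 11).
93

Using Chinese Remainder Theorem:
M = 20 × 11 = 220
M1 = 11, M2 = 20
y1 = 11^(-1) mod 20 = 11
y2 = 20^(-1) mod 11 = 5
x = (13×11×11 + 5×20×5) mod 220 = 93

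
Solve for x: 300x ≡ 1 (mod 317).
261

gcd(300, 317) = 1, so the inverse exists.
Extended Euclidean algorithm on (317, 300):
317 = 1 × 300 + 17  ⟹  17 = (1)·317 + (-1)·300
300 = 17 × 17 + 11  ⟹  11 = (-17)·317 + (18)·300
17 = 1 × 11 + 6  ⟹  6 = (18)·317 + (-19)·300
11 = 1 × 6 + 5  ⟹  5 = (-35)·317 + (37)·300
6 = 1 × 5 + 1  ⟹  1 = (53)·317 + (-56)·300
So (-56)·300 ≡ 1 (mod 317), i.e. 300^(-1) ≡ -56 ≡ 261 (mod 317).
Check: 300 × 261 = 78300 ≡ 1 (mod 317)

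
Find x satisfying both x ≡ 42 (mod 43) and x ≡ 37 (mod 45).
1117

Using Chinese Remainder Theorem:
M = 43 × 45 = 1935
M1 = 45, M2 = 43
y1 = 45^(-1) mod 43 = 22
y2 = 43^(-1) mod 45 = 22
x = (42×45×22 + 37×43×22) mod 1935 = 1117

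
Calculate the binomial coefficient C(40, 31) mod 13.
0

Using Lucas' theorem:
Write n=40 and k=31 in base 13:
n in base 13: [3, 1]
k in base 13: [2, 5]
C(40,31) mod 13 = ∏ C(n_i, k_i) mod 13
Digit binomials (mod 13): C(3,2) = 3; C(1,5) = 0 (k_i > n_i)
Product: 3 × 0 = 0 ≡ 0 (mod 13)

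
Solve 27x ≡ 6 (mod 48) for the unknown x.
x ≡ 2 (mod 16)

gcd(27, 48) = 3, which divides 6, so solutions exist.
Divide through by 3: 9x ≡ 2 (mod 16).
Find 9^(-1) mod 16 by the extended Euclidean algorithm:
16 = 1 × 9 + 7  ⟹  7 = (1)·16 + (-1)·9
9 = 1 × 7 + 2  ⟹  2 = (-1)·16 + (2)·9
7 = 3 × 2 + 1  ⟹  1 = (4)·16 + (-7)·9
So (-7)·9 ≡ 1 (mod 16), i.e. 9^(-1) ≡ -7 ≡ 9 (mod 16).
x ≡ 9 × 2 = 18 ≡ 2 (mod 16).
Check: 27 × 2 = 54 ≡ 6 (mod 48).
x ≡ 2 (mod 16), giving 3 solutions mod 48.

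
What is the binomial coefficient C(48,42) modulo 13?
6

Using Lucas' theorem:
Write n=48 and k=42 in base 13:
n in base 13: [3, 9]
k in base 13: [3, 3]
C(48,42) mod 13 = ∏ C(n_i, k_i) mod 13
Digit binomials (mod 13): C(3,3) = 1; C(9,3) = 84 ≡ 6
Product: 1 × 6 = 6 ≡ 6 (mod 13)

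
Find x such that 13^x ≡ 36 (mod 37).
18

Baby-step giant-step with step n = ⌈√37⌉ = 7.
Baby steps 13^j mod 37 (j:value) for j=0..6: 0:1, 1:13, 2:21, 3:14, 4:34, 5:35, 6:11.
Giant-step multiplier: 13^(-7) ≡ 13^(36-7) = 13^29 ≡ 22 (mod 37).
Giant steps γ_i = 36·22^i mod 37: γ_0=36, γ_1=15, γ_2=34 (in table at j=4).
x = i·n + j = 2·7 + 4 = 18.
Check: 13^18 ≡ 36 (mod 37).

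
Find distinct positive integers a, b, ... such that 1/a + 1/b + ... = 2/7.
1/4 + 1/28

Greedy algorithm:
2/7: ceiling(7/2) = 4, use 1/4
1/28: ceiling(28/1) = 28, use 1/28
Result: 2/7 = 1/4 + 1/28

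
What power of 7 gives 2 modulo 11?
3

Baby-step giant-step with step n = ⌈√11⌉ = 4.
Baby steps 7^j mod 11 (j:value) for j=0..3: 0:1, 1:7, 2:5, 3:2.
h = 2 is already in the table at j=3, so x = 3.
Check: 7^3 ≡ 2 (mod 11).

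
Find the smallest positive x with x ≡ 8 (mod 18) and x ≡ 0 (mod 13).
26

Using Chinese Remainder Theorem:
M = 18 × 13 = 234
M1 = 13, M2 = 18
y1 = 13^(-1) mod 18 = 7
y2 = 18^(-1) mod 13 = 8
x = (8×13×7 + 0×18×8) mod 234 = 26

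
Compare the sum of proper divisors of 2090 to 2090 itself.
abundant

Proper divisors of 2090: sum = 1 + 2 + 5 + 10 + 11 + 19 + 22 + 38 + 55 + 95 + 110 + 190 + 209 + 418 + 1045 = 2230
Since 2230 > 2090, 2090 is abundant.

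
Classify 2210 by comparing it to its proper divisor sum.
abundant

Proper divisors of 2210: sum = 1 + 2 + 5 + 10 + 13 + 17 + 26 + 34 + 65 + 85 + 130 + 170 + 221 + 442 + 1105 = 2326
Since 2326 > 2210, 2210 is abundant.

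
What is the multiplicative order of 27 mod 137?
136

137 is prime, so ord(27) divides φ(137) = 136.
Divisors of 136: 1, 2, 4, 8, 17, 34, 68, 136.
Repeated squaring: 27^1 ≡ 27, 27^2 ≡ 44, 27^4 ≡ 18, 27^8 ≡ 50, 27^16 ≡ 34, 27^32 ≡ 60, 27^64 ≡ 38, 27^128 ≡ 74 (mod 137).
Test 27^d mod 137 for each divisor d in increasing order:
27^1 ≡ 27
27^2 ≡ 44
27^4 ≡ 18
27^8 ≡ 50
27^17 = 27^16·27^1 ≡ 96
27^34 = 27^32·27^2 ≡ 37
27^68 = 27^64·27^4 ≡ 136
27^136 = 27^128·27^8 ≡ 1  ← first divisor giving 1
The order is 136.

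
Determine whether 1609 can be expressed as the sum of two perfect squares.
3² + 40² (a=3, b=40)

Factorization: 1609 = 1609
By Fermat: n is sum of two squares iff every prime p ≡ 3 (mod 4) appears to even power.
All primes ≡ 3 (mod 4) appear to even power.
Search a = 0, 1, 2, … for 1609 - a² a perfect square: first hit at a = 3: 1609 - 9 = 1600 = 40².
1609 = 3² + 40² = 9 + 1600 ✓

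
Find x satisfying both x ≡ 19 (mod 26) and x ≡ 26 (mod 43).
929

Using Chinese Remainder Theorem:
M = 26 × 43 = 1118
M1 = 43, M2 = 26
y1 = 43^(-1) mod 26 = 23
y2 = 26^(-1) mod 43 = 5
x = (19×43×23 + 26×26×5) mod 1118 = 929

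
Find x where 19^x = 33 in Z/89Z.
15

Baby-step giant-step with step n = ⌈√89⌉ = 10.
Baby steps 19^j mod 89 (j:value) for j=0..9: 0:1, 1:19, 2:5, 3:6, 4:25, 5:30, 6:36, 7:61, 8:2, 9:38.
Giant-step multiplier: 19^(-10) ≡ 19^(88-10) = 19^78 ≡ 9 (mod 89).
Giant steps γ_i = 33·9^i mod 89: γ_0=33, γ_1=30 (in table at j=5).
x = i·n + j = 1·10 + 5 = 15.
Check: 19^15 ≡ 33 (mod 89).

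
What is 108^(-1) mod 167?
150

gcd(108, 167) = 1, so the inverse exists.
Extended Euclidean algorithm on (167, 108):
167 = 1 × 108 + 59  ⟹  59 = (1)·167 + (-1)·108
108 = 1 × 59 + 49  ⟹  49 = (-1)·167 + (2)·108
59 = 1 × 49 + 10  ⟹  10 = (2)·167 + (-3)·108
49 = 4 × 10 + 9  ⟹  9 = (-9)·167 + (14)·108
10 = 1 × 9 + 1  ⟹  1 = (11)·167 + (-17)·108
So (-17)·108 ≡ 1 (mod 167), i.e. 108^(-1) ≡ -17 ≡ 150 (mod 167).
Check: 108 × 150 = 16200 ≡ 1 (mod 167)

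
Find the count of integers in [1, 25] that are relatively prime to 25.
20

25 = 5^2
φ(n) = n × ∏(1 - 1/p) for each prime p dividing n
φ(25) = 25 × (1 - 1/5) = 20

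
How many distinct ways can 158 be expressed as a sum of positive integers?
88751778802

p(n) counts ways to write n as a sum of positive integers (order ignored).
Euler's pentagonal recurrence: p(k) = p(k-1) + p(k-2) - p(k-5) - p(k-7) + p(k-12) + p(k-15) - ... (offsets j(3j∓1)/2, signs ++--, p(0)=1, p(<0)=0).
DP table for k = 0..157: p(0)=1, p(1)=1, p(2)=2, p(3)=3, p(4)=5, p(5)=7, p(6)=11, p(7)=15, p(8)=22, p(9)=30, p(10)=42, p(11)=56, p(12)=77, p(13)=101, p(14)=135, p(15)=176, p(16)=231, p(17)=297, p(18)=385, p(19)=490, p(20)=627, p(21)=792, p(22)=1002, p(23)=1255, p(24)=1575, p(25)=1958, p(26)=2436, p(27)=3010, p(28)=3718, p(29)=4565, p(30)=5604, p(31)=6842, p(32)=8349, p(33)=10143, p(34)=12310, p(35)=14883, p(36)=17977, p(37)=21637, p(38)=26015, p(39)=31185, p(40)=37338, p(41)=44583, p(42)=53174, p(43)=63261, p(44)=75175, p(45)=89134, p(46)=105558, p(47)=124754, p(48)=147273, p(49)=173525, p(50)=204226, p(51)=239943, p(52)=281589, p(53)=329931, p(54)=386155, p(55)=451276, p(56)=526823, p(57)=614154, p(58)=715220, p(59)=831820, p(60)=966467, p(61)=1121505, p(62)=1300156, p(63)=1505499, p(64)=1741630, p(65)=2012558, p(66)=2323520, p(67)=2679689, p(68)=3087735, p(69)=3554345, p(70)=4087968, p(71)=4697205, p(72)=5392783, p(73)=6185689, p(74)=7089500, p(75)=8118264, p(76)=9289091, p(77)=10619863, p(78)=12132164, p(79)=13848650, p(80)=15796476, p(81)=18004327, p(82)=20506255, p(83)=23338469, p(84)=26543660, p(85)=30167357, p(86)=34262962, p(87)=38887673, p(88)=44108109, p(89)=49995925, p(90)=56634173, p(91)=64112359, p(92)=72533807, p(93)=82010177, p(94)=92669720, p(95)=104651419, p(96)=118114304, p(97)=133230930, p(98)=150198136, p(99)=169229875, p(100)=190569292, p(101)=214481126, p(102)=241265379, p(103)=271248950, p(104)=304801365, p(105)=342325709, p(106)=384276336, p(107)=431149389, p(108)=483502844, p(109)=541946240, p(110)=607163746, p(111)=679903203, p(112)=761002156, p(113)=851376628, p(114)=952050665, p(115)=1064144451, p(116)=1188908248, p(117)=1327710076, p(118)=1482074143, p(119)=1653668665, p(120)=1844349560, p(121)=2056148051, p(122)=2291320912, p(123)=2552338241, p(124)=2841940500, p(125)=3163127352, p(126)=3519222692, p(127)=3913864295, p(128)=4351078600, p(129)=4835271870, p(130)=5371315400, p(131)=5964539504, p(132)=6620830889, p(133)=7346629512, p(134)=8149040695, p(135)=9035836076, p(136)=10015581680, p(137)=11097645016, p(138)=12292341831, p(139)=13610949895, p(140)=15065878135, p(141)=16670689208, p(142)=18440293320, p(143)=20390982757, p(144)=22540654445, p(145)=24908858009, p(146)=27517052599, p(147)=30388671978, p(148)=33549419497, p(149)=37027355200, p(150)=40853235313, p(151)=45060624582, p(152)=49686288421, p(153)=54770336324, p(154)=60356673280, p(155)=66493182097, p(156)=73232243759, p(157)=80630964769.
Final step: p(158) = p(157) + p(156) - p(153) - p(151) + p(146) + p(143) - p(136) - p(132) + p(123) + p(118) - p(107) - p(101) + p(88) + p(81) - p(66) - p(58) + p(41) + p(32) - p(13) - p(3)
= 80630964769 + 73232243759 - 54770336324 - 45060624582 + 27517052599 + 20390982757 - 10015581680 - 6620830889 + 2552338241 + 1482074143 - 431149389 - 214481126 + 44108109 + 18004327 - 2323520 - 715220 + 44583 + 8349 - 101 - 3
= 88751778802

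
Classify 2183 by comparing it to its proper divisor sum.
deficient

Proper divisors of 2183: sum = 1 + 37 + 59 = 97
Since 97 < 2183, 2183 is deficient.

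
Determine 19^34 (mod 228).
133

Repeated squaring. Binary of 34 = 100010.
19^1 ≡ 19 (mod 228); 19^2 ≡ 133 (mod 228); 19^4 ≡ 133 (mod 228); 19^8 ≡ 133 (mod 228); 19^16 ≡ 133 (mod 228); 19^32 ≡ 133 (mod 228)
19^34 = 19^2 × 19^32 ≡ 133 (mod 228)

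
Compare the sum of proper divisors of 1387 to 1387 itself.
deficient

Proper divisors of 1387: sum = 1 + 19 + 73 = 93
Since 93 < 1387, 1387 is deficient.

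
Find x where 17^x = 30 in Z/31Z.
15

Baby-step giant-step with step n = ⌈√31⌉ = 6.
Baby steps 17^j mod 31 (j:value) for j=0..5: 0:1, 1:17, 2:10, 3:15, 4:7, 5:26.
Giant-step multiplier: 17^(-6) ≡ 17^(30-6) = 17^24 ≡ 4 (mod 31).
Giant steps γ_i = 30·4^i mod 31: γ_0=30, γ_1=27, γ_2=15 (in table at j=3).
x = i·n + j = 2·6 + 3 = 15.
Check: 17^15 ≡ 30 (mod 31).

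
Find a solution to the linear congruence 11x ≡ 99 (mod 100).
x ≡ 9 (mod 100)

gcd(11, 100) = 1, which divides 99, so solutions exist.
Find 11^(-1) mod 100 by the extended Euclidean algorithm:
100 = 9 × 11 + 1  ⟹  1 = (1)·100 + (-9)·11
So (-9)·11 ≡ 1 (mod 100), i.e. 11^(-1) ≡ -9 ≡ 91 (mod 100).
x ≡ 91 × 99 = 9009 ≡ 9 (mod 100).
Check: 11 × 9 = 99 ≡ 99 (mod 100).
Unique solution: x ≡ 9 (mod 100)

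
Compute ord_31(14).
15

31 is prime, so ord(14) divides φ(31) = 30.
Divisors of 30: 1, 2, 3, 5, 6, 10, 15, 30.
Repeated squaring: 14^1 ≡ 14, 14^2 ≡ 10, 14^4 ≡ 7, 14^8 ≡ 18, 14^16 ≡ 14 (mod 31).
Test 14^d mod 31 for each divisor d in increasing order:
14^1 ≡ 14
14^2 ≡ 10
14^3 = 14^2·14^1 ≡ 16
14^5 = 14^4·14^1 ≡ 5
14^6 = 14^4·14^2 ≡ 8
14^10 = 14^8·14^2 ≡ 25
14^15 = 14^8·14^4·14^2·14^1 ≡ 1  ← first divisor giving 1
The order is 15.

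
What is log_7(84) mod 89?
34

Baby-step giant-step with step n = ⌈√89⌉ = 10.
Baby steps 7^j mod 89 (j:value) for j=0..9: 0:1, 1:7, 2:49, 3:76, 4:87, 5:75, 6:80, 7:26, 8:4, 9:28.
Giant-step multiplier: 7^(-10) ≡ 7^(88-10) = 7^78 ≡ 5 (mod 89).
Giant steps γ_i = 84·5^i mod 89: γ_0=84, γ_1=64, γ_2=53, γ_3=87 (in table at j=4).
x = i·n + j = 3·10 + 4 = 34.
Check: 7^34 ≡ 84 (mod 89).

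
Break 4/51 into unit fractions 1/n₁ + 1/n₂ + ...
1/13 + 1/663

Greedy algorithm:
4/51: ceiling(51/4) = 13, use 1/13
1/663: ceiling(663/1) = 663, use 1/663
Result: 4/51 = 1/13 + 1/663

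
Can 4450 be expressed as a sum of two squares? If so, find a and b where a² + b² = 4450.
15² + 65² (a=15, b=65)

Factorization: 4450 = 2 × 5^2 × 89
By Fermat: n is sum of two squares iff every prime p ≡ 3 (mod 4) appears to even power.
All primes ≡ 3 (mod 4) appear to even power.
Search a = 0, 1, 2, … for 4450 - a² a perfect square: first hit at a = 15: 4450 - 225 = 4225 = 65².
4450 = 15² + 65² = 225 + 4225 ✓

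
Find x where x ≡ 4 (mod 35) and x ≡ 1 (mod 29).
494

Using Chinese Remainder Theorem:
M = 35 × 29 = 1015
M1 = 29, M2 = 35
y1 = 29^(-1) mod 35 = 29
y2 = 35^(-1) mod 29 = 5
x = (4×29×29 + 1×35×5) mod 1015 = 494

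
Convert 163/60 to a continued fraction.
[2; 1, 2, 1, 1, 8]

Euclidean algorithm steps:
163 = 2 × 60 + 43
60 = 1 × 43 + 17
43 = 2 × 17 + 9
17 = 1 × 9 + 8
9 = 1 × 8 + 1
8 = 8 × 1 + 0
Continued fraction: [2; 1, 2, 1, 1, 8]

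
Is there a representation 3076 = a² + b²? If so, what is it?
24² + 50² (a=24, b=50)

Factorization: 3076 = 2^2 × 769
By Fermat: n is sum of two squares iff every prime p ≡ 3 (mod 4) appears to even power.
All primes ≡ 3 (mod 4) appear to even power.
Search a = 0, 1, 2, … for 3076 - a² a perfect square: first hit at a = 24: 3076 - 576 = 2500 = 50².
3076 = 24² + 50² = 576 + 2500 ✓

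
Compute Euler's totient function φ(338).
156

338 = 2 × 13^2
φ(n) = n × ∏(1 - 1/p) for each prime p dividing n
φ(338) = 338 × (1 - 1/2) × (1 - 1/13) = 156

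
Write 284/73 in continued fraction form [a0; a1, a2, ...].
[3; 1, 8, 8]

Euclidean algorithm steps:
284 = 3 × 73 + 65
73 = 1 × 65 + 8
65 = 8 × 8 + 1
8 = 8 × 1 + 0
Continued fraction: [3; 1, 8, 8]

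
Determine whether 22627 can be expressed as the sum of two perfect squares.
Not possible

Factorization: 22627 = 11^3 × 17
By Fermat: n is sum of two squares iff every prime p ≡ 3 (mod 4) appears to even power.
Prime(s) ≡ 3 (mod 4) with odd exponent: [(11, 3)]
Therefore 22627 cannot be expressed as a² + b².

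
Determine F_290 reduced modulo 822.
103

Matrix identity: Q^n = [[F_(n+1), F_n], [F_n, F_(n-1)]] with Q = [[1,1],[1,0]].
n = 290 = 100100010₂. Square-and-multiply, entries mod 822:
Q^1 = [[1,1],[1,0]]
Q^2 = (Q^1)² = [[2,1],[1,1]]
Q^4 = (Q^2)² = [[5,3],[3,2]]
Q^9 = (Q^4)²·Q = [[55,34],[34,21]]
Q^18 = (Q^9)² = [[71,118],[118,775]]
Q^36 = (Q^18)² = [[59,366],[366,515]]
Q^72 = (Q^36)² = [[163,474],[474,511]]
Q^145 = (Q^72)²·Q = [[253,535],[535,540]]
Q^290 = (Q^145)² = [[62,103],[103,781]]
F_290 mod 822 = Q^290[0][1] = 103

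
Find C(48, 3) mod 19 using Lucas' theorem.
6

Using Lucas' theorem:
Write n=48 and k=3 in base 19:
n in base 19: [2, 10]
k in base 19: [0, 3]
C(48,3) mod 19 = ∏ C(n_i, k_i) mod 19
Digit binomials (mod 19): C(2,0) = 1; C(10,3) = 120 ≡ 6
Product: 1 × 6 = 6 ≡ 6 (mod 19)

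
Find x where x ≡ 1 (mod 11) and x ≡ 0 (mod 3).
12

Using Chinese Remainder Theorem:
M = 11 × 3 = 33
M1 = 3, M2 = 11
y1 = 3^(-1) mod 11 = 4
y2 = 11^(-1) mod 3 = 2
x = (1×3×4 + 0×11×2) mod 33 = 12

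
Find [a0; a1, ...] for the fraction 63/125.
[0; 1, 1, 62]

Euclidean algorithm steps:
63 = 0 × 125 + 63
125 = 1 × 63 + 62
63 = 1 × 62 + 1
62 = 62 × 1 + 0
Continued fraction: [0; 1, 1, 62]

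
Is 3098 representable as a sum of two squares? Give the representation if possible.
17² + 53² (a=17, b=53)

Factorization: 3098 = 2 × 1549
By Fermat: n is sum of two squares iff every prime p ≡ 3 (mod 4) appears to even power.
All primes ≡ 3 (mod 4) appear to even power.
Search a = 0, 1, 2, … for 3098 - a² a perfect square: first hit at a = 17: 3098 - 289 = 2809 = 53².
3098 = 17² + 53² = 289 + 2809 ✓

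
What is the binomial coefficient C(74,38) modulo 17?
5

Using Lucas' theorem:
Write n=74 and k=38 in base 17:
n in base 17: [4, 6]
k in base 17: [2, 4]
C(74,38) mod 17 = ∏ C(n_i, k_i) mod 17
Digit binomials (mod 17): C(4,2) = 6; C(6,4) = 15
Product: 6 × 15 = 90 ≡ 5 (mod 17)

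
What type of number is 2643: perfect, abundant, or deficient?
deficient

Proper divisors of 2643: sum = 1 + 3 + 881 = 885
Since 885 < 2643, 2643 is deficient.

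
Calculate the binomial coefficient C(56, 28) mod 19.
17

Using Lucas' theorem:
Write n=56 and k=28 in base 19:
n in base 19: [2, 18]
k in base 19: [1, 9]
C(56,28) mod 19 = ∏ C(n_i, k_i) mod 19
Digit binomials (mod 19): C(2,1) = 2; C(18,9) = 48620 ≡ 18
Product: 2 × 18 = 36 ≡ 17 (mod 19)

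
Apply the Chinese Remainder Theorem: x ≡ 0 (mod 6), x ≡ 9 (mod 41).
132

Using Chinese Remainder Theorem:
M = 6 × 41 = 246
M1 = 41, M2 = 6
y1 = 41^(-1) mod 6 = 5
y2 = 6^(-1) mod 41 = 7
x = (0×41×5 + 9×6×7) mod 246 = 132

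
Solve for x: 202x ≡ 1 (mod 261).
115

gcd(202, 261) = 1, so the inverse exists.
Extended Euclidean algorithm on (261, 202):
261 = 1 × 202 + 59  ⟹  59 = (1)·261 + (-1)·202
202 = 3 × 59 + 25  ⟹  25 = (-3)·261 + (4)·202
59 = 2 × 25 + 9  ⟹  9 = (7)·261 + (-9)·202
25 = 2 × 9 + 7  ⟹  7 = (-17)·261 + (22)·202
9 = 1 × 7 + 2  ⟹  2 = (24)·261 + (-31)·202
7 = 3 × 2 + 1  ⟹  1 = (-89)·261 + (115)·202
So (115)·202 ≡ 1 (mod 261), i.e. 202^(-1) ≡ 115 (mod 261).
Check: 202 × 115 = 23230 ≡ 1 (mod 261)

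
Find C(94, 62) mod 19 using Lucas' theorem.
15

Using Lucas' theorem:
Write n=94 and k=62 in base 19:
n in base 19: [4, 18]
k in base 19: [3, 5]
C(94,62) mod 19 = ∏ C(n_i, k_i) mod 19
Digit binomials (mod 19): C(4,3) = 4; C(18,5) = 8568 ≡ 18
Product: 4 × 18 = 72 ≡ 15 (mod 19)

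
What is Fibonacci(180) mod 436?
32

Matrix identity: Q^n = [[F_(n+1), F_n], [F_n, F_(n-1)]] with Q = [[1,1],[1,0]].
n = 180 = 10110100₂. Square-and-multiply, entries mod 436:
Q^1 = [[1,1],[1,0]]
Q^2 = (Q^1)² = [[2,1],[1,1]]
Q^5 = (Q^2)²·Q = [[8,5],[5,3]]
Q^11 = (Q^5)²·Q = [[144,89],[89,55]]
Q^22 = (Q^11)² = [[317,271],[271,46]]
Q^45 = (Q^22)²·Q = [[239,402],[402,273]]
Q^90 = (Q^45)² = [[289,32],[32,257]]
Q^180 = (Q^90)² = [[397,32],[32,365]]
F_180 mod 436 = Q^180[0][1] = 32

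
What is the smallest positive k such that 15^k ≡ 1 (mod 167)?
166

167 is prime, so ord(15) divides φ(167) = 166.
Divisors of 166: 1, 2, 83, 166.
Repeated squaring: 15^1 ≡ 15, 15^2 ≡ 58, 15^4 ≡ 24, 15^8 ≡ 75, 15^16 ≡ 114, 15^32 ≡ 137, 15^64 ≡ 65, 15^128 ≡ 50 (mod 167).
Test 15^d mod 167 for each divisor d in increasing order:
15^1 ≡ 15
15^2 ≡ 58
15^83 = 15^64·15^16·15^2·15^1 ≡ 166
15^166 = 15^128·15^32·15^4·15^2 ≡ 1  ← first divisor giving 1
The order is 166.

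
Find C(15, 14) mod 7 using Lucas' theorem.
1

Using Lucas' theorem:
Write n=15 and k=14 in base 7:
n in base 7: [2, 1]
k in base 7: [2, 0]
C(15,14) mod 7 = ∏ C(n_i, k_i) mod 7
Digit binomials (mod 7): C(2,2) = 1; C(1,0) = 1
Product: 1 × 1 = 1 ≡ 1 (mod 7)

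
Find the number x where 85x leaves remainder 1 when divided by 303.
82

gcd(85, 303) = 1, so the inverse exists.
Extended Euclidean algorithm on (303, 85):
303 = 3 × 85 + 48  ⟹  48 = (1)·303 + (-3)·85
85 = 1 × 48 + 37  ⟹  37 = (-1)·303 + (4)·85
48 = 1 × 37 + 11  ⟹  11 = (2)·303 + (-7)·85
37 = 3 × 11 + 4  ⟹  4 = (-7)·303 + (25)·85
11 = 2 × 4 + 3  ⟹  3 = (16)·303 + (-57)·85
4 = 1 × 3 + 1  ⟹  1 = (-23)·303 + (82)·85
So (82)·85 ≡ 1 (mod 303), i.e. 85^(-1) ≡ 82 (mod 303).
Check: 85 × 82 = 6970 ≡ 1 (mod 303)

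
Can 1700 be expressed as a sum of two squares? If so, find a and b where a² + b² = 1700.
10² + 40² (a=10, b=40)

Factorization: 1700 = 2^2 × 5^2 × 17
By Fermat: n is sum of two squares iff every prime p ≡ 3 (mod 4) appears to even power.
All primes ≡ 3 (mod 4) appear to even power.
Search a = 0, 1, 2, … for 1700 - a² a perfect square: first hit at a = 10: 1700 - 100 = 1600 = 40².
1700 = 10² + 40² = 100 + 1600 ✓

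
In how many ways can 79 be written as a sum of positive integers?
13848650

p(n) counts ways to write n as a sum of positive integers (order ignored).
Euler's pentagonal recurrence: p(k) = p(k-1) + p(k-2) - p(k-5) - p(k-7) + p(k-12) + p(k-15) - ... (offsets j(3j∓1)/2, signs ++--, p(0)=1, p(<0)=0).
DP table for k = 0..78: p(0)=1, p(1)=1, p(2)=2, p(3)=3, p(4)=5, p(5)=7, p(6)=11, p(7)=15, p(8)=22, p(9)=30, p(10)=42, p(11)=56, p(12)=77, p(13)=101, p(14)=135, p(15)=176, p(16)=231, p(17)=297, p(18)=385, p(19)=490, p(20)=627, p(21)=792, p(22)=1002, p(23)=1255, p(24)=1575, p(25)=1958, p(26)=2436, p(27)=3010, p(28)=3718, p(29)=4565, p(30)=5604, p(31)=6842, p(32)=8349, p(33)=10143, p(34)=12310, p(35)=14883, p(36)=17977, p(37)=21637, p(38)=26015, p(39)=31185, p(40)=37338, p(41)=44583, p(42)=53174, p(43)=63261, p(44)=75175, p(45)=89134, p(46)=105558, p(47)=124754, p(48)=147273, p(49)=173525, p(50)=204226, p(51)=239943, p(52)=281589, p(53)=329931, p(54)=386155, p(55)=451276, p(56)=526823, p(57)=614154, p(58)=715220, p(59)=831820, p(60)=966467, p(61)=1121505, p(62)=1300156, p(63)=1505499, p(64)=1741630, p(65)=2012558, p(66)=2323520, p(67)=2679689, p(68)=3087735, p(69)=3554345, p(70)=4087968, p(71)=4697205, p(72)=5392783, p(73)=6185689, p(74)=7089500, p(75)=8118264, p(76)=9289091, p(77)=10619863, p(78)=12132164.
Final step: p(79) = p(78) + p(77) - p(74) - p(72) + p(67) + p(64) - p(57) - p(53) + p(44) + p(39) - p(28) - p(22) + p(9) + p(2)
= 12132164 + 10619863 - 7089500 - 5392783 + 2679689 + 1741630 - 614154 - 329931 + 75175 + 31185 - 3718 - 1002 + 30 + 2
= 13848650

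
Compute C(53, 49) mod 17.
0

Using Lucas' theorem:
Write n=53 and k=49 in base 17:
n in base 17: [3, 2]
k in base 17: [2, 15]
C(53,49) mod 17 = ∏ C(n_i, k_i) mod 17
Digit binomials (mod 17): C(3,2) = 3; C(2,15) = 0 (k_i > n_i)
Product: 3 × 0 = 0 ≡ 0 (mod 17)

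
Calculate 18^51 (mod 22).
18

Repeated squaring. Binary of 51 = 110011.
18^1 ≡ 18 (mod 22); 18^2 ≡ 16 (mod 22); 18^4 ≡ 14 (mod 22); 18^8 ≡ 20 (mod 22); 18^16 ≡ 4 (mod 22); 18^32 ≡ 16 (mod 22)
18^51 = 18^1 × 18^2 × 18^16 × 18^32 ≡ 18 (mod 22)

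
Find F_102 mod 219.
104

Matrix identity: Q^n = [[F_(n+1), F_n], [F_n, F_(n-1)]] with Q = [[1,1],[1,0]].
n = 102 = 1100110₂. Square-and-multiply, entries mod 219:
Q^1 = [[1,1],[1,0]]
Q^3 = (Q^1)²·Q = [[3,2],[2,1]]
Q^6 = (Q^3)² = [[13,8],[8,5]]
Q^12 = (Q^6)² = [[14,144],[144,89]]
Q^25 = (Q^12)²·Q = [[67,127],[127,159]]
Q^51 = (Q^25)²·Q = [[45,32],[32,13]]
Q^102 = (Q^51)² = [[202,104],[104,98]]
F_102 mod 219 = Q^102[0][1] = 104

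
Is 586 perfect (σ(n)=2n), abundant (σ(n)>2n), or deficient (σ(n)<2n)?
deficient

Proper divisors of 586: sum = 1 + 2 + 293 = 296
Since 296 < 586, 586 is deficient.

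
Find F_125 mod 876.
41

Matrix identity: Q^n = [[F_(n+1), F_n], [F_n, F_(n-1)]] with Q = [[1,1],[1,0]].
n = 125 = 1111101₂. Square-and-multiply, entries mod 876:
Q^1 = [[1,1],[1,0]]
Q^3 = (Q^1)²·Q = [[3,2],[2,1]]
Q^7 = (Q^3)²·Q = [[21,13],[13,8]]
Q^15 = (Q^7)²·Q = [[111,610],[610,377]]
Q^31 = (Q^15)²·Q = [[573,733],[733,716]]
Q^62 = (Q^31)² = [[130,509],[509,497]]
Q^125 = (Q^62)²·Q = [[320,41],[41,279]]
F_125 mod 876 = Q^125[0][1] = 41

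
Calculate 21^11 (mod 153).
81

Repeated squaring. Binary of 11 = 1011.
21^1 ≡ 21 (mod 153); 21^2 ≡ 135 (mod 153); 21^4 ≡ 18 (mod 153); 21^8 ≡ 18 (mod 153)
21^11 = 21^1 × 21^2 × 21^8 ≡ 81 (mod 153)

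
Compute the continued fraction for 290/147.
[1; 1, 35, 1, 3]

Euclidean algorithm steps:
290 = 1 × 147 + 143
147 = 1 × 143 + 4
143 = 35 × 4 + 3
4 = 1 × 3 + 1
3 = 3 × 1 + 0
Continued fraction: [1; 1, 35, 1, 3]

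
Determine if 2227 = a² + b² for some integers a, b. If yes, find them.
Not possible

Factorization: 2227 = 17 × 131
By Fermat: n is sum of two squares iff every prime p ≡ 3 (mod 4) appears to even power.
Prime(s) ≡ 3 (mod 4) with odd exponent: [(131, 1)]
Therefore 2227 cannot be expressed as a² + b².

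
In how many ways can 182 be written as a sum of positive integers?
819876908323

p(n) counts ways to write n as a sum of positive integers (order ignored).
Euler's pentagonal recurrence: p(k) = p(k-1) + p(k-2) - p(k-5) - p(k-7) + p(k-12) + p(k-15) - ... (offsets j(3j∓1)/2, signs ++--, p(0)=1, p(<0)=0).
DP table for k = 0..181: p(0)=1, p(1)=1, p(2)=2, p(3)=3, p(4)=5, p(5)=7, p(6)=11, p(7)=15, p(8)=22, p(9)=30, p(10)=42, p(11)=56, p(12)=77, p(13)=101, p(14)=135, p(15)=176, p(16)=231, p(17)=297, p(18)=385, p(19)=490, p(20)=627, p(21)=792, p(22)=1002, p(23)=1255, p(24)=1575, p(25)=1958, p(26)=2436, p(27)=3010, p(28)=3718, p(29)=4565, p(30)=5604, p(31)=6842, p(32)=8349, p(33)=10143, p(34)=12310, p(35)=14883, p(36)=17977, p(37)=21637, p(38)=26015, p(39)=31185, p(40)=37338, p(41)=44583, p(42)=53174, p(43)=63261, p(44)=75175, p(45)=89134, p(46)=105558, p(47)=124754, p(48)=147273, p(49)=173525, p(50)=204226, p(51)=239943, p(52)=281589, p(53)=329931, p(54)=386155, p(55)=451276, p(56)=526823, p(57)=614154, p(58)=715220, p(59)=831820, p(60)=966467, p(61)=1121505, p(62)=1300156, p(63)=1505499, p(64)=1741630, p(65)=2012558, p(66)=2323520, p(67)=2679689, p(68)=3087735, p(69)=3554345, p(70)=4087968, p(71)=4697205, p(72)=5392783, p(73)=6185689, p(74)=7089500, p(75)=8118264, p(76)=9289091, p(77)=10619863, p(78)=12132164, p(79)=13848650, p(80)=15796476, p(81)=18004327, p(82)=20506255, p(83)=23338469, p(84)=26543660, p(85)=30167357, p(86)=34262962, p(87)=38887673, p(88)=44108109, p(89)=49995925, p(90)=56634173, p(91)=64112359, p(92)=72533807, p(93)=82010177, p(94)=92669720, p(95)=104651419, p(96)=118114304, p(97)=133230930, p(98)=150198136, p(99)=169229875, p(100)=190569292, p(101)=214481126, p(102)=241265379, p(103)=271248950, p(104)=304801365, p(105)=342325709, p(106)=384276336, p(107)=431149389, p(108)=483502844, p(109)=541946240, p(110)=607163746, p(111)=679903203, p(112)=761002156, p(113)=851376628, p(114)=952050665, p(115)=1064144451, p(116)=1188908248, p(117)=1327710076, p(118)=1482074143, p(119)=1653668665, p(120)=1844349560, p(121)=2056148051, p(122)=2291320912, p(123)=2552338241, p(124)=2841940500, p(125)=3163127352, p(126)=3519222692, p(127)=3913864295, p(128)=4351078600, p(129)=4835271870, p(130)=5371315400, p(131)=5964539504, p(132)=6620830889, p(133)=7346629512, p(134)=8149040695, p(135)=9035836076, p(136)=10015581680, p(137)=11097645016, p(138)=12292341831, p(139)=13610949895, p(140)=15065878135, p(141)=16670689208, p(142)=18440293320, p(143)=20390982757, p(144)=22540654445, p(145)=24908858009, p(146)=27517052599, p(147)=30388671978, p(148)=33549419497, p(149)=37027355200, p(150)=40853235313, p(151)=45060624582, p(152)=49686288421, p(153)=54770336324, p(154)=60356673280, p(155)=66493182097, p(156)=73232243759, p(157)=80630964769, p(158)=88751778802, p(159)=97662728555, p(160)=107438159466, p(161)=118159068427, p(162)=129913904637, p(163)=142798995930, p(164)=156919475295, p(165)=172389800255, p(166)=189334822579, p(167)=207890420102, p(168)=228204732751, p(169)=250438925115, p(170)=274768617130, p(171)=301384802048, p(172)=330495499613, p(173)=362326859895, p(174)=397125074750, p(175)=435157697830, p(176)=476715857290, p(177)=522115831195, p(178)=571701605655, p(179)=625846753120, p(180)=684957390936, p(181)=749474411781.
Final step: p(182) = p(181) + p(180) - p(177) - p(175) + p(170) + p(167) - p(160) - p(156) + p(147) + p(142) - p(131) - p(125) + p(112) + p(105) - p(90) - p(82) + p(65) + p(56) - p(37) - p(27) + p(6)
= 749474411781 + 684957390936 - 522115831195 - 435157697830 + 274768617130 + 207890420102 - 107438159466 - 73232243759 + 30388671978 + 18440293320 - 5964539504 - 3163127352 + 761002156 + 342325709 - 56634173 - 20506255 + 2012558 + 526823 - 21637 - 3010 + 11
= 819876908323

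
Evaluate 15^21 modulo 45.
0

Repeated squaring. Binary of 21 = 10101.
15^1 ≡ 15 (mod 45); 15^2 ≡ 0 (mod 45); 15^4 ≡ 0 (mod 45); 15^8 ≡ 0 (mod 45); 15^16 ≡ 0 (mod 45)
15^21 = 15^1 × 15^4 × 15^16 ≡ 0 (mod 45)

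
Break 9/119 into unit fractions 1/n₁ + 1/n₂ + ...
1/14 + 1/238

Greedy algorithm:
9/119: ceiling(119/9) = 14, use 1/14
1/238: ceiling(238/1) = 238, use 1/238
Result: 9/119 = 1/14 + 1/238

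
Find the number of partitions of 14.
135

p(n) counts ways to write n as a sum of positive integers (order ignored).
Euler's pentagonal recurrence: p(k) = p(k-1) + p(k-2) - p(k-5) - p(k-7) + p(k-12) + p(k-15) - ... (offsets j(3j∓1)/2, signs ++--, p(0)=1, p(<0)=0).
DP table for k = 0..13: p(0)=1, p(1)=1, p(2)=2, p(3)=3, p(4)=5, p(5)=7, p(6)=11, p(7)=15, p(8)=22, p(9)=30, p(10)=42, p(11)=56, p(12)=77, p(13)=101.
Final step: p(14) = p(13) + p(12) - p(9) - p(7) + p(2)
= 101 + 77 - 30 - 15 + 2
= 135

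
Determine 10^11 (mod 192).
64

Repeated squaring. Binary of 11 = 1011.
10^1 ≡ 10 (mod 192); 10^2 ≡ 100 (mod 192); 10^4 ≡ 16 (mod 192); 10^8 ≡ 64 (mod 192)
10^11 = 10^1 × 10^2 × 10^8 ≡ 64 (mod 192)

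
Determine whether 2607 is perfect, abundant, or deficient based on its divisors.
deficient

Proper divisors of 2607: sum = 1 + 3 + 11 + 33 + 79 + 237 + 869 = 1233
Since 1233 < 2607, 2607 is deficient.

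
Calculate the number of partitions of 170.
274768617130

p(n) counts ways to write n as a sum of positive integers (order ignored).
Euler's pentagonal recurrence: p(k) = p(k-1) + p(k-2) - p(k-5) - p(k-7) + p(k-12) + p(k-15) - ... (offsets j(3j∓1)/2, signs ++--, p(0)=1, p(<0)=0).
DP table for k = 0..169: p(0)=1, p(1)=1, p(2)=2, p(3)=3, p(4)=5, p(5)=7, p(6)=11, p(7)=15, p(8)=22, p(9)=30, p(10)=42, p(11)=56, p(12)=77, p(13)=101, p(14)=135, p(15)=176, p(16)=231, p(17)=297, p(18)=385, p(19)=490, p(20)=627, p(21)=792, p(22)=1002, p(23)=1255, p(24)=1575, p(25)=1958, p(26)=2436, p(27)=3010, p(28)=3718, p(29)=4565, p(30)=5604, p(31)=6842, p(32)=8349, p(33)=10143, p(34)=12310, p(35)=14883, p(36)=17977, p(37)=21637, p(38)=26015, p(39)=31185, p(40)=37338, p(41)=44583, p(42)=53174, p(43)=63261, p(44)=75175, p(45)=89134, p(46)=105558, p(47)=124754, p(48)=147273, p(49)=173525, p(50)=204226, p(51)=239943, p(52)=281589, p(53)=329931, p(54)=386155, p(55)=451276, p(56)=526823, p(57)=614154, p(58)=715220, p(59)=831820, p(60)=966467, p(61)=1121505, p(62)=1300156, p(63)=1505499, p(64)=1741630, p(65)=2012558, p(66)=2323520, p(67)=2679689, p(68)=3087735, p(69)=3554345, p(70)=4087968, p(71)=4697205, p(72)=5392783, p(73)=6185689, p(74)=7089500, p(75)=8118264, p(76)=9289091, p(77)=10619863, p(78)=12132164, p(79)=13848650, p(80)=15796476, p(81)=18004327, p(82)=20506255, p(83)=23338469, p(84)=26543660, p(85)=30167357, p(86)=34262962, p(87)=38887673, p(88)=44108109, p(89)=49995925, p(90)=56634173, p(91)=64112359, p(92)=72533807, p(93)=82010177, p(94)=92669720, p(95)=104651419, p(96)=118114304, p(97)=133230930, p(98)=150198136, p(99)=169229875, p(100)=190569292, p(101)=214481126, p(102)=241265379, p(103)=271248950, p(104)=304801365, p(105)=342325709, p(106)=384276336, p(107)=431149389, p(108)=483502844, p(109)=541946240, p(110)=607163746, p(111)=679903203, p(112)=761002156, p(113)=851376628, p(114)=952050665, p(115)=1064144451, p(116)=1188908248, p(117)=1327710076, p(118)=1482074143, p(119)=1653668665, p(120)=1844349560, p(121)=2056148051, p(122)=2291320912, p(123)=2552338241, p(124)=2841940500, p(125)=3163127352, p(126)=3519222692, p(127)=3913864295, p(128)=4351078600, p(129)=4835271870, p(130)=5371315400, p(131)=5964539504, p(132)=6620830889, p(133)=7346629512, p(134)=8149040695, p(135)=9035836076, p(136)=10015581680, p(137)=11097645016, p(138)=12292341831, p(139)=13610949895, p(140)=15065878135, p(141)=16670689208, p(142)=18440293320, p(143)=20390982757, p(144)=22540654445, p(145)=24908858009, p(146)=27517052599, p(147)=30388671978, p(148)=33549419497, p(149)=37027355200, p(150)=40853235313, p(151)=45060624582, p(152)=49686288421, p(153)=54770336324, p(154)=60356673280, p(155)=66493182097, p(156)=73232243759, p(157)=80630964769, p(158)=88751778802, p(159)=97662728555, p(160)=107438159466, p(161)=118159068427, p(162)=129913904637, p(163)=142798995930, p(164)=156919475295, p(165)=172389800255, p(166)=189334822579, p(167)=207890420102, p(168)=228204732751, p(169)=250438925115.
Final step: p(170) = p(169) + p(168) - p(165) - p(163) + p(158) + p(155) - p(148) - p(144) + p(135) + p(130) - p(119) - p(113) + p(100) + p(93) - p(78) - p(70) + p(53) + p(44) - p(25) - p(15)
= 250438925115 + 228204732751 - 172389800255 - 142798995930 + 88751778802 + 66493182097 - 33549419497 - 22540654445 + 9035836076 + 5371315400 - 1653668665 - 851376628 + 190569292 + 82010177 - 12132164 - 4087968 + 329931 + 75175 - 1958 - 176
= 274768617130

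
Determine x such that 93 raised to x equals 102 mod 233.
200

Baby-step giant-step with step n = ⌈√233⌉ = 16.
Baby steps 93^j mod 233 (j:value) for j=0..15: 0:1, 1:93, 2:28, 3:41, 4:85, 5:216, 6:50, 7:223, 8:2, 9:186, 10:56, 11:82, 12:170, 13:199, 14:100, 15:213.
Giant-step multiplier: 93^(-16) ≡ 93^(232-16) = 93^216 ≡ 175 (mod 233).
Giant steps γ_i = 102·175^i mod 233: γ_0=102, γ_1=142, γ_2=152, γ_3=38, γ_4=126, γ_5=148, γ_6=37, γ_7=184, γ_8=46, γ_9=128, γ_10=32, γ_11=8, γ_12=2 (in table at j=8).
x = i·n + j = 12·16 + 8 = 200.
Check: 93^200 ≡ 102 (mod 233).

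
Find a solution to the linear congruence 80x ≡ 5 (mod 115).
x ≡ 13 (mod 23)

gcd(80, 115) = 5, which divides 5, so solutions exist.
Divide through by 5: 16x ≡ 1 (mod 23).
Find 16^(-1) mod 23 by the extended Euclidean algorithm:
23 = 1 × 16 + 7  ⟹  7 = (1)·23 + (-1)·16
16 = 2 × 7 + 2  ⟹  2 = (-2)·23 + (3)·16
7 = 3 × 2 + 1  ⟹  1 = (7)·23 + (-10)·16
So (-10)·16 ≡ 1 (mod 23), i.e. 16^(-1) ≡ -10 ≡ 13 (mod 23).
x ≡ 13 × 1 = 13 ≡ 13 (mod 23).
Check: 80 × 13 = 1040 ≡ 5 (mod 115).
x ≡ 13 (mod 23), giving 5 solutions mod 115.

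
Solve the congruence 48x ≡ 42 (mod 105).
x ≡ 14 (mod 35)

gcd(48, 105) = 3, which divides 42, so solutions exist.
Divide through by 3: 16x ≡ 14 (mod 35).
Find 16^(-1) mod 35 by the extended Euclidean algorithm:
35 = 2 × 16 + 3  ⟹  3 = (1)·35 + (-2)·16
16 = 5 × 3 + 1  ⟹  1 = (-5)·35 + (11)·16
So (11)·16 ≡ 1 (mod 35), i.e. 16^(-1) ≡ 11 (mod 35).
x ≡ 11 × 14 = 154 ≡ 14 (mod 35).
Check: 48 × 14 = 672 ≡ 42 (mod 105).
x ≡ 14 (mod 35), giving 3 solutions mod 105.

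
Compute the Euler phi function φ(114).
36

114 = 2 × 3 × 19
φ(n) = n × ∏(1 - 1/p) for each prime p dividing n
φ(114) = 114 × (1 - 1/2) × (1 - 1/3) × (1 - 1/19) = 36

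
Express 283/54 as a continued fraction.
[5; 4, 6, 2]

Euclidean algorithm steps:
283 = 5 × 54 + 13
54 = 4 × 13 + 2
13 = 6 × 2 + 1
2 = 2 × 1 + 0
Continued fraction: [5; 4, 6, 2]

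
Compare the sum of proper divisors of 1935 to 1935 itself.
deficient

Proper divisors of 1935: sum = 1 + 3 + 5 + 9 + 15 + 43 + 45 + 129 + 215 + 387 + 645 = 1497
Since 1497 < 1935, 1935 is deficient.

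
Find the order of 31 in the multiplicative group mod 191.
38

191 is prime, so ord(31) divides φ(191) = 190.
Divisors of 190: 1, 2, 5, 10, 19, 38, 95, 190.
Repeated squaring: 31^1 ≡ 31, 31^2 ≡ 6, 31^4 ≡ 36, 31^8 ≡ 150, 31^16 ≡ 153, 31^32 ≡ 107, 31^64 ≡ 180, 31^128 ≡ 121 (mod 191).
Test 31^d mod 191 for each divisor d in increasing order:
31^1 ≡ 31
31^2 ≡ 6
31^5 = 31^4·31^1 ≡ 161
31^10 = 31^8·31^2 ≡ 136
31^19 = 31^16·31^2·31^1 ≡ 190
31^38 = 31^32·31^4·31^2 ≡ 1  ← first divisor giving 1
The order is 38.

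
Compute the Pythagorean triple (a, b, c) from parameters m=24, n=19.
(215, 912, 937)

Euclid's formula: a = m² - n², b = 2mn, c = m² + n²
m = 24, n = 19
a = 24² - 19² = 576 - 361 = 215
b = 2 × 24 × 19 = 912
c = 24² + 19² = 576 + 361 = 937
Verification: 215² + 912² = 46225 + 831744 = 877969 = 937² ✓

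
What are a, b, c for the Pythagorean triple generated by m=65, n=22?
(3741, 2860, 4709)

Euclid's formula: a = m² - n², b = 2mn, c = m² + n²
m = 65, n = 22
a = 65² - 22² = 4225 - 484 = 3741
b = 2 × 65 × 22 = 2860
c = 65² + 22² = 4225 + 484 = 4709
Verification: 3741² + 2860² = 13995081 + 8179600 = 22174681 = 4709² ✓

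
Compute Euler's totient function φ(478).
238

478 = 2 × 239
φ(n) = n × ∏(1 - 1/p) for each prime p dividing n
φ(478) = 478 × (1 - 1/2) × (1 - 1/239) = 238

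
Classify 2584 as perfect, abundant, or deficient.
abundant

Proper divisors of 2584: sum = 1 + 2 + 4 + 8 + 17 + 19 + 34 + 38 + 68 + 76 + 136 + 152 + 323 + 646 + 1292 = 2816
Since 2816 > 2584, 2584 is abundant.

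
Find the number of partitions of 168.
228204732751

p(n) counts ways to write n as a sum of positive integers (order ignored).
Euler's pentagonal recurrence: p(k) = p(k-1) + p(k-2) - p(k-5) - p(k-7) + p(k-12) + p(k-15) - ... (offsets j(3j∓1)/2, signs ++--, p(0)=1, p(<0)=0).
DP table for k = 0..167: p(0)=1, p(1)=1, p(2)=2, p(3)=3, p(4)=5, p(5)=7, p(6)=11, p(7)=15, p(8)=22, p(9)=30, p(10)=42, p(11)=56, p(12)=77, p(13)=101, p(14)=135, p(15)=176, p(16)=231, p(17)=297, p(18)=385, p(19)=490, p(20)=627, p(21)=792, p(22)=1002, p(23)=1255, p(24)=1575, p(25)=1958, p(26)=2436, p(27)=3010, p(28)=3718, p(29)=4565, p(30)=5604, p(31)=6842, p(32)=8349, p(33)=10143, p(34)=12310, p(35)=14883, p(36)=17977, p(37)=21637, p(38)=26015, p(39)=31185, p(40)=37338, p(41)=44583, p(42)=53174, p(43)=63261, p(44)=75175, p(45)=89134, p(46)=105558, p(47)=124754, p(48)=147273, p(49)=173525, p(50)=204226, p(51)=239943, p(52)=281589, p(53)=329931, p(54)=386155, p(55)=451276, p(56)=526823, p(57)=614154, p(58)=715220, p(59)=831820, p(60)=966467, p(61)=1121505, p(62)=1300156, p(63)=1505499, p(64)=1741630, p(65)=2012558, p(66)=2323520, p(67)=2679689, p(68)=3087735, p(69)=3554345, p(70)=4087968, p(71)=4697205, p(72)=5392783, p(73)=6185689, p(74)=7089500, p(75)=8118264, p(76)=9289091, p(77)=10619863, p(78)=12132164, p(79)=13848650, p(80)=15796476, p(81)=18004327, p(82)=20506255, p(83)=23338469, p(84)=26543660, p(85)=30167357, p(86)=34262962, p(87)=38887673, p(88)=44108109, p(89)=49995925, p(90)=56634173, p(91)=64112359, p(92)=72533807, p(93)=82010177, p(94)=92669720, p(95)=104651419, p(96)=118114304, p(97)=133230930, p(98)=150198136, p(99)=169229875, p(100)=190569292, p(101)=214481126, p(102)=241265379, p(103)=271248950, p(104)=304801365, p(105)=342325709, p(106)=384276336, p(107)=431149389, p(108)=483502844, p(109)=541946240, p(110)=607163746, p(111)=679903203, p(112)=761002156, p(113)=851376628, p(114)=952050665, p(115)=1064144451, p(116)=1188908248, p(117)=1327710076, p(118)=1482074143, p(119)=1653668665, p(120)=1844349560, p(121)=2056148051, p(122)=2291320912, p(123)=2552338241, p(124)=2841940500, p(125)=3163127352, p(126)=3519222692, p(127)=3913864295, p(128)=4351078600, p(129)=4835271870, p(130)=5371315400, p(131)=5964539504, p(132)=6620830889, p(133)=7346629512, p(134)=8149040695, p(135)=9035836076, p(136)=10015581680, p(137)=11097645016, p(138)=12292341831, p(139)=13610949895, p(140)=15065878135, p(141)=16670689208, p(142)=18440293320, p(143)=20390982757, p(144)=22540654445, p(145)=24908858009, p(146)=27517052599, p(147)=30388671978, p(148)=33549419497, p(149)=37027355200, p(150)=40853235313, p(151)=45060624582, p(152)=49686288421, p(153)=54770336324, p(154)=60356673280, p(155)=66493182097, p(156)=73232243759, p(157)=80630964769, p(158)=88751778802, p(159)=97662728555, p(160)=107438159466, p(161)=118159068427, p(162)=129913904637, p(163)=142798995930, p(164)=156919475295, p(165)=172389800255, p(166)=189334822579, p(167)=207890420102.
Final step: p(168) = p(167) + p(166) - p(163) - p(161) + p(156) + p(153) - p(146) - p(142) + p(133) + p(128) - p(117) - p(111) + p(98) + p(91) - p(76) - p(68) + p(51) + p(42) - p(23) - p(13)
= 207890420102 + 189334822579 - 142798995930 - 118159068427 + 73232243759 + 54770336324 - 27517052599 - 18440293320 + 7346629512 + 4351078600 - 1327710076 - 679903203 + 150198136 + 64112359 - 9289091 - 3087735 + 239943 + 53174 - 1255 - 101
= 228204732751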